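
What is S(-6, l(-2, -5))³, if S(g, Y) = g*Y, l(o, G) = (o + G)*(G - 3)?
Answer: -37933056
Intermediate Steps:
l(o, G) = (-3 + G)*(G + o) (l(o, G) = (G + o)*(-3 + G) = (-3 + G)*(G + o))
S(g, Y) = Y*g
S(-6, l(-2, -5))³ = (((-5)² - 3*(-5) - 3*(-2) - 5*(-2))*(-6))³ = ((25 + 15 + 6 + 10)*(-6))³ = (56*(-6))³ = (-336)³ = -37933056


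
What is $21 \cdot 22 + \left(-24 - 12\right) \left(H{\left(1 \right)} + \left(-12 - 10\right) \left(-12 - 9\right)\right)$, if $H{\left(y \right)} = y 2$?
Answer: $-16242$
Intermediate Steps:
$H{\left(y \right)} = 2 y$
$21 \cdot 22 + \left(-24 - 12\right) \left(H{\left(1 \right)} + \left(-12 - 10\right) \left(-12 - 9\right)\right) = 21 \cdot 22 + \left(-24 - 12\right) \left(2 \cdot 1 + \left(-12 - 10\right) \left(-12 - 9\right)\right) = 462 - 36 \left(2 - -462\right) = 462 - 36 \left(2 + 462\right) = 462 - 16704 = -16242$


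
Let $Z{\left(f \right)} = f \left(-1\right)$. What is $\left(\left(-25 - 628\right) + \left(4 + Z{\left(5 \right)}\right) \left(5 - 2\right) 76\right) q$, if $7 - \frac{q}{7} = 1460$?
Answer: $8960651$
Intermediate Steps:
$q = -10171$ ($q = 49 - 10220 = -10171$)
$Z{\left(f \right)} = - f$
$\left(\left(-25 - 628\right) + \left(4 + Z{\left(5 \right)}\right) \left(5 - 2\right) 76\right) q = \left(\left(-25 - 628\right) + \left(4 - 5\right) \left(5 - 2\right) 76\right) \left(-10171\right) = \left(\left(-25 - 628\right) + \left(4 - 5\right) 3 \cdot 76\right) \left(-10171\right) = \left(-653 + \left(-1\right) 3 \cdot 76\right) \left(-10171\right) = \left(-653 - 228\right) \left(-10171\right) = \left(-881\right) \left(-10171\right) = 8960651$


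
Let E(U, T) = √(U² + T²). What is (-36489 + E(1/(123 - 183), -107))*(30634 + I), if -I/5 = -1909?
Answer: -1466091531 + 13393*√41216401/20 ≈ -1.4618e+9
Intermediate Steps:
I = 9545 (I = -5*(-1909) = 9545)
E(U, T) = √(T² + U²)
(-36489 + E(1/(123 - 183), -107))*(30634 + I) = (-36489 + √((-107)² + (1/(123 - 183))²))*(30634 + 9545) = (-36489 + √(11449 + (1/(-60))²))*40179 = (-36489 + √(11449 + (-1/60)²))*40179 = (-36489 + √(11449 + 1/3600))*40179 = (-36489 + √(41216401/3600))*40179 = (-36489 + √41216401/60)*40179 = -1466091531 + 13393*√41216401/20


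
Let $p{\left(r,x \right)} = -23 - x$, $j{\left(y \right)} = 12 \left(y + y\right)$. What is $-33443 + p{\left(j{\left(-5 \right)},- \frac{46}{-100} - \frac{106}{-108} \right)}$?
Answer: $- \frac{22590523}{675} \approx -33467.0$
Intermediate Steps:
$j{\left(y \right)} = 24 y$ ($j{\left(y \right)} = 12 \cdot 2 y = 24 y$)
$-33443 + p{\left(j{\left(-5 \right)},- \frac{46}{-100} - \frac{106}{-108} \right)} = -33443 - \left(23 + \frac{23}{50} + \frac{53}{54}\right) = -33443 - \frac{16498}{675} = - \frac{22590523}{675}$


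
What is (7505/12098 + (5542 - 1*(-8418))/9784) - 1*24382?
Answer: -360722222603/14795854 ≈ -24380.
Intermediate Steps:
(7505/12098 + (5542 - 1*(-8418))/9784) - 1*24382 = (7505*(1/12098) + (5542 + 8418)*(1/9784)) - 24382 = (7505/12098 + 13960*(1/9784)) - 24382 = (7505/12098 + 1745/1223) - 24382 = 30289625/14795854 - 24382 = -360722222603/14795854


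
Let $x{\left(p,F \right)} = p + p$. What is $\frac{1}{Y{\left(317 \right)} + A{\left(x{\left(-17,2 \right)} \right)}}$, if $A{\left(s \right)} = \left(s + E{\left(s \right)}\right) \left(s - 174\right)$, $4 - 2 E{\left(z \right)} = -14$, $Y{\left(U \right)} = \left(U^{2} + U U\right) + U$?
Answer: $\frac{1}{206495} \approx 4.8427 \cdot 10^{-6}$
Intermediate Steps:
$Y{\left(U \right)} = U + 2 U^{2}$ ($Y{\left(U \right)} = \left(U^{2} + U^{2}\right) + U = 2 U^{2} + U = U + 2 U^{2}$)
$E{\left(z \right)} = 9$ ($E{\left(z \right)} = 2 - -7 = 2 + 7 = 9$)
$x{\left(p,F \right)} = 2 p$
$A{\left(s \right)} = \left(-174 + s\right) \left(9 + s\right)$ ($A{\left(s \right)} = \left(s + 9\right) \left(s - 174\right) = \left(9 + s\right) \left(-174 + s\right) = \left(-174 + s\right) \left(9 + s\right)$)
$\frac{1}{Y{\left(317 \right)} + A{\left(x{\left(-17,2 \right)} \right)}} = \frac{1}{317 \left(1 + 2 \cdot 317\right) - \left(1566 - 1156 + 165 \cdot 2 \left(-17\right)\right)} = \frac{1}{317 \left(1 + 634\right) - \left(-4044 - 1156\right)} = \frac{1}{317 \cdot 635 + \left(-1566 + 1156 + 5610\right)} = \frac{1}{201295 + 5200} = \frac{1}{206495}$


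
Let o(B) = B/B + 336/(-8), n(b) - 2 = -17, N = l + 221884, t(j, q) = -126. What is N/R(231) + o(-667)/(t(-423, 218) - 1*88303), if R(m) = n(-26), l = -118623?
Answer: -9131266354/1326435 ≈ -6884.1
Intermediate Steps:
N = 103261 (N = -118623 + 221884 = 103261)
n(b) = -15 (n(b) = 2 - 17 = -15)
R(m) = -15
o(B) = -41 (o(B) = 1 + 336*(-⅛) = 1 - 42 = -41)
N/R(231) + o(-667)/(t(-423, 218) - 1*88303) = 103261/(-15) - 41/(-126 - 1*88303) = 103261*(-1/15) - 41/(-126 - 88303) = -103261/15 - 41/(-88429) = -103261/15 - 41*(-1/88429) = -103261/15 + 41/88429 = -9131266354/1326435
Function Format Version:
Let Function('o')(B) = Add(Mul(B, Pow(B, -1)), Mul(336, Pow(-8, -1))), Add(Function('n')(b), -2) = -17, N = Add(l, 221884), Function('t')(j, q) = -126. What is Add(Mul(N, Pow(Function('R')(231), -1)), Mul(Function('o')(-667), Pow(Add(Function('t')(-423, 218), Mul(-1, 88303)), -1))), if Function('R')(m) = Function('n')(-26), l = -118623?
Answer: Rational(-9131266354, 1326435) ≈ -6884.1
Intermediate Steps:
N = 103261 (N = Add(-118623, 221884) = 103261)
Function('n')(b) = -15 (Function('n')(b) = Add(2, -17) = -15)
Function('R')(m) = -15
Function('o')(B) = -41 (Function('o')(B) = Add(1, Mul(336, Rational(-1, 8))) = Add(1, -42) = -41)
Add(Mul(N, Pow(Function('R')(231), -1)), Mul(Function('o')(-667), Pow(Add(Function('t')(-423, 218), Mul(-1, 88303)), -1))) = Add(Mul(103261, Pow(-15, -1)), Mul(-41, Pow(Add(-126, Mul(-1, 88303)), -1))) = Add(Mul(103261, Rational(-1, 15)), Mul(-41, Pow(Add(-126, -88303), -1))) = Add(Rational(-103261, 15), Mul(-41, Pow(-88429, -1))) = Add(Rational(-103261, 15), Mul(-41, Rational(-1, 88429))) = Add(Rational(-103261, 15), Rational(41, 88429)) = Rational(-9131266354, 1326435)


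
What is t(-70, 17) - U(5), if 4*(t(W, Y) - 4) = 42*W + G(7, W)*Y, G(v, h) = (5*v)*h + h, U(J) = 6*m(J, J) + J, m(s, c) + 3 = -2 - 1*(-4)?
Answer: -11440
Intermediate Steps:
m(s, c) = -1 (m(s, c) = -3 + (-2 - 1*(-4)) = -3 + (-2 + 4) = -3 + 2 = -1)
U(J) = -6 + J (U(J) = 6*(-1) + J = -6 + J)
G(v, h) = h + 5*h*v (G(v, h) = 5*h*v + h = h + 5*h*v)
t(W, Y) = 4 + 21*W/2 + 9*W*Y (t(W, Y) = 4 + (42*W + (W*(1 + 5*7))*Y)/4 = 4 + (42*W + (W*(1 + 35))*Y)/4 = 4 + (42*W + (W*36)*Y)/4 = 4 + (42*W + (36*W)*Y)/4 = 4 + (42*W + 36*W*Y)/4 = 4 + (21*W/2 + 9*W*Y) = 4 + 21*W/2 + 9*W*Y)
t(-70, 17) - U(5) = (4 + (21/2)*(-70) + 9*(-70)*17) - (-6 + 5) = (4 - 735 - 10710) - 1*(-1) = -11441 + 1 = -11440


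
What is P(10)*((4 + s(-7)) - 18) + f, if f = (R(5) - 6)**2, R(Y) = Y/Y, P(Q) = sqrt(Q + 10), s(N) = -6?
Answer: 25 - 40*sqrt(5) ≈ -64.443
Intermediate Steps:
P(Q) = sqrt(10 + Q)
R(Y) = 1
f = 25 (f = (1 - 6)**2 = (-5)**2 = 25)
P(10)*((4 + s(-7)) - 18) + f = sqrt(10 + 10)*((4 - 6) - 18) + 25 = sqrt(20)*(-2 - 18) + 25 = (2*sqrt(5))*(-20) + 25 = -40*sqrt(5) + 25 = 25 - 40*sqrt(5)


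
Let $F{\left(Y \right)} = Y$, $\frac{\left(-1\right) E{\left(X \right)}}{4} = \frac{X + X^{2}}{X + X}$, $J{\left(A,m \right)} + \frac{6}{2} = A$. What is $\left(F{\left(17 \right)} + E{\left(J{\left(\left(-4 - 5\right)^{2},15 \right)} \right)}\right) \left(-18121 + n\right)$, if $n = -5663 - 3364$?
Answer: $3827868$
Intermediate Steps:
$J{\left(A,m \right)} = -3 + A$
$E{\left(X \right)} = - \frac{2 \left(X + X^{2}\right)}{X}$ ($E{\left(X \right)} = - 4 \frac{X + X^{2}}{X + X} = - 4 \frac{X + X^{2}}{2 X} = - \frac{2 \left(X + X^{2}\right)}{X}$)
$n = -9027$ ($n = -5663 - 3364 = -9027$)
$\left(F{\left(17 \right)} + E{\left(J{\left(\left(-4 - 5\right)^{2},15 \right)} \right)}\right) \left(-18121 + n\right) = \left(17 - \left(2 + 2 \left(-3 + \left(-4 - 5\right)^{2}\right)\right)\right) \left(-18121 - 9027\right) = \left(17 - \left(2 + 2 \left(-3 + \left(-9\right)^{2}\right)\right)\right) \left(-27148\right) = \left(17 - \left(2 + 2 \left(-3 + 81\right)\right)\right) \left(-27148\right) = \left(17 - 158\right) \left(-27148\right) = \left(-141\right) \left(-27148\right) = 3827868$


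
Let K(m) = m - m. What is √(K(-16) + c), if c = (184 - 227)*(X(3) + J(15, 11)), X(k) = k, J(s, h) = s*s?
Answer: 2*I*√2451 ≈ 99.015*I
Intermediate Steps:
J(s, h) = s²
K(m) = 0
c = -9804 (c = (184 - 227)*(3 + 15²) = -43*(3 + 225) = -43*228 = -9804)
√(K(-16) + c) = √(0 - 9804) = √(-9804) = 2*I*√2451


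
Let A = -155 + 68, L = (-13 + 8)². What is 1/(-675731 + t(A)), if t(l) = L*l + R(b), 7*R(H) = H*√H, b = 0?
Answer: -1/677906 ≈ -1.4751e-6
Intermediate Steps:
R(H) = H^(3/2)/7 (R(H) = (H*√H)/7 = H^(3/2)/7)
L = 25 (L = (-5)² = 25)
A = -87
t(l) = 25*l (t(l) = 25*l + 0^(3/2)/7 = 25*l + (⅐)*0 = 25*l + 0 = 25*l)
1/(-675731 + t(A)) = 1/(-675731 + 25*(-87)) = 1/(-675731 - 2175) = 1/(-677906) = -1/677906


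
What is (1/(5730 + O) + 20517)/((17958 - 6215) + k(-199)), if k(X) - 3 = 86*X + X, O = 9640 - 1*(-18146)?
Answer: -687647773/186583572 ≈ -3.6855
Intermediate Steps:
O = 27786 (O = 9640 + 18146 = 27786)
k(X) = 3 + 87*X (k(X) = 3 + (86*X + X) = 3 + 87*X)
(1/(5730 + O) + 20517)/((17958 - 6215) + k(-199)) = (1/(5730 + 27786) + 20517)/((17958 - 6215) + (3 + 87*(-199))) = (1/33516 + 20517)/(11743 + (3 - 17313)) = (1/33516 + 20517)/(11743 - 17310) = (687647773/33516)/(-5567) = (687647773/33516)*(-1/5567) = -687647773/186583572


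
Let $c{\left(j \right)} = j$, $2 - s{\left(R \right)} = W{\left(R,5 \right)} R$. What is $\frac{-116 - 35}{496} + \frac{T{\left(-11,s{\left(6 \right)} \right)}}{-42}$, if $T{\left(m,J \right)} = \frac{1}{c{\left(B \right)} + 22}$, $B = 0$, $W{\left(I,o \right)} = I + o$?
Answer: $- \frac{35005}{114576} \approx -0.30552$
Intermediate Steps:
$s{\left(R \right)} = 2 - R \left(5 + R\right)$ ($s{\left(R \right)} = 2 - \left(R + 5\right) R = 2 - \left(5 + R\right) R = 2 - R \left(5 + R\right)$)
$T{\left(m,J \right)} = \frac{1}{22}$ ($T{\left(m,J \right)} = \frac{1}{0 + 22} = \frac{1}{22}$)
$\frac{-116 - 35}{496} + \frac{T{\left(-11,s{\left(6 \right)} \right)}}{-42} = \frac{-116 - 35}{496} + \frac{1}{22 \left(-42\right)} = \left(-151\right) \frac{1}{496} + \frac{1}{22} \left(- \frac{1}{42}\right) = - \frac{151}{496} - \frac{1}{924} = - \frac{35005}{114576}$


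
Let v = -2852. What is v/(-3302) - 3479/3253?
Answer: -1105051/5370703 ≈ -0.20576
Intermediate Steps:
v/(-3302) - 3479/3253 = -2852/(-3302) - 3479/3253 = -2852*(-1/3302) - 3479*1/3253 = 1426/1651 - 3479/3253 = -1105051/5370703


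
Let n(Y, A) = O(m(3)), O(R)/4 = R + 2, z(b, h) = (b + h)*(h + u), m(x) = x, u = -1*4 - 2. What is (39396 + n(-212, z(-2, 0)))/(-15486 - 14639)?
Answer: -39416/30125 ≈ -1.3084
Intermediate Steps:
u = -6 (u = -4 - 2 = -6)
z(b, h) = (-6 + h)*(b + h) (z(b, h) = (b + h)*(h - 6) = (b + h)*(-6 + h) = (-6 + h)*(b + h))
O(R) = 8 + 4*R (O(R) = 4*(R + 2) = 4*(2 + R) = 8 + 4*R)
n(Y, A) = 20 (n(Y, A) = 8 + 4*3 = 8 + 12 = 20)
(39396 + n(-212, z(-2, 0)))/(-15486 - 14639) = (39396 + 20)/(-15486 - 14639) = 39416/(-30125) = 39416*(-1/30125) = -39416/30125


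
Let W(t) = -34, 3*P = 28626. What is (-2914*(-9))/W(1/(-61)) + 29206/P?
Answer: -62313872/81107 ≈ -768.29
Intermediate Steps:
P = 9542 (P = (⅓)*28626 = 9542)
(-2914*(-9))/W(1/(-61)) + 29206/P = -2914*(-9)/(-34) + 29206/9542 = 26226*(-1/34) + 29206*(1/9542) = -13113/17 + 14603/4771 = -62313872/81107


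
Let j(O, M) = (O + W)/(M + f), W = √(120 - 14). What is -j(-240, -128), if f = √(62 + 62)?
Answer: -512/271 - 8*√31/271 + √3286/8130 + 32*√106/4065 ≈ -1.9656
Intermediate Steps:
W = √106 ≈ 10.296
f = 2*√31 (f = √124 = 2*√31 ≈ 11.136)
j(O, M) = (O + √106)/(M + 2*√31)
-j(-240, -128) = -(-240 + √106)/(-128 + 2*√31)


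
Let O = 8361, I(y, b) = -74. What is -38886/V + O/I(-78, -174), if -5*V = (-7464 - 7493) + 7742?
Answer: -134617/962 ≈ -139.93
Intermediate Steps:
V = 1443 (V = -((-7464 - 7493) + 7742)/5 = -(-14957 + 7742)/5 = -⅕*(-7215) = 1443)
-38886/V + O/I(-78, -174) = -38886/1443 + 8361/(-74) = -38886*1/1443 + 8361*(-1/74) = -12962/481 - 8361/74 = -134617/962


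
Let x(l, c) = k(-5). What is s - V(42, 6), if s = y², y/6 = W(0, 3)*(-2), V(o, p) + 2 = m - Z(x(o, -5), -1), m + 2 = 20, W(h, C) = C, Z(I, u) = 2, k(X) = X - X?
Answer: 1282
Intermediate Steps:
k(X) = 0
x(l, c) = 0
m = 18 (m = -2 + 20 = 18)
V(o, p) = 14 (V(o, p) = -2 + (18 - 1*2) = -2 + (18 - 2) = -2 + 16 = 14)
y = -36 (y = 6*(3*(-2)) = 6*(-6) = -36)
s = 1296 (s = (-36)² = 1296)
s - V(42, 6) = 1296 - 1*14 = 1296 - 14 = 1282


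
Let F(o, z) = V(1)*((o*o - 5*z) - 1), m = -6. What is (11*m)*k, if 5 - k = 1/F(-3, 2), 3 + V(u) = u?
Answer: -627/2 ≈ -313.50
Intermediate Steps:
V(u) = -3 + u
F(o, z) = 2 - 2*o² + 10*z (F(o, z) = (-3 + 1)*((o*o - 5*z) - 1) = -2*((o² - 5*z) - 1) = -2*(-1 + o² - 5*z) = 2 - 2*o² + 10*z)
k = 19/4 (k = 5 - 1/(2 - 2*(-3)² + 10*2) = 5 - 1/(2 - 2*9 + 20) = 5 - 1/(2 - 18 + 20) = 5 - 1/4 = 5 - 1*¼ = 5 - ¼ = 19/4 ≈ 4.7500)
(11*m)*k = (11*(-6))*(19/4) = -66*19/4 = -627/2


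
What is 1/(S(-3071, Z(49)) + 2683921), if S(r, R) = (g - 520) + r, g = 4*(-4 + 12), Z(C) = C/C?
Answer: 1/2680362 ≈ 3.7308e-7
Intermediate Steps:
Z(C) = 1
g = 32 (g = 4*8 = 32)
S(r, R) = -488 + r (S(r, R) = (32 - 520) + r = -488 + r)
1/(S(-3071, Z(49)) + 2683921) = 1/((-488 - 3071) + 2683921) = 1/(-3559 + 2683921) = 1/2680362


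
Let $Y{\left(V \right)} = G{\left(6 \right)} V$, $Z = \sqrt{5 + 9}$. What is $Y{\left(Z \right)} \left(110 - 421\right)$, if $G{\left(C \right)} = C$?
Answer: $- 1866 \sqrt{14} \approx -6981.9$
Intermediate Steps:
$Z = \sqrt{14} \approx 3.7417$
$Y{\left(V \right)} = 6 V$
$Y{\left(Z \right)} \left(110 - 421\right) = 6 \sqrt{14} \left(110 - 421\right) = 6 \sqrt{14} \left(-311\right) = - 1866 \sqrt{14}$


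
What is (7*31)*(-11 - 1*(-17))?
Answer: 1302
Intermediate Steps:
(7*31)*(-11 - 1*(-17)) = 217*(-11 + 17) = 217*6 = 1302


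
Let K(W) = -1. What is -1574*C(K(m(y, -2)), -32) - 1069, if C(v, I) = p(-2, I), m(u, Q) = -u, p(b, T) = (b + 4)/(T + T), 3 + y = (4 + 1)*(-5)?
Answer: -16317/16 ≈ -1019.8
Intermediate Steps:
y = -28 (y = -3 + (4 + 1)*(-5) = -3 + 5*(-5) = -3 - 25 = -28)
p(b, T) = (4 + b)/(2*T) (p(b, T) = (4 + b)/((2*T)) = (4 + b)*(1/(2*T)) = (4 + b)/(2*T))
C(v, I) = 1/I (C(v, I) = (4 - 2)/(2*I) = (1/2)*2/I = 1/I)
-1574*C(K(m(y, -2)), -32) - 1069 = -1574/(-32) - 1069 = -1574*(-1/32) - 1069 = 787/16 - 1069 = -16317/16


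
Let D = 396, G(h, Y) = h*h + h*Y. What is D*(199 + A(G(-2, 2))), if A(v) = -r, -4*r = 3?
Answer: 79101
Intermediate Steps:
r = -3/4 (r = -1/4*3 = -3/4 ≈ -0.75000)
G(h, Y) = h**2 + Y*h
A(v) = 3/4 (A(v) = -1*(-3/4) = 3/4)
D*(199 + A(G(-2, 2))) = 396*(199 + 3/4) = 396*(799/4) = 79101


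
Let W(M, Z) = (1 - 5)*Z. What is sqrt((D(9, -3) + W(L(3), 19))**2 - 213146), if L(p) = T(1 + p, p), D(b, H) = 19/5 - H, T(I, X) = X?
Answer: I*sqrt(5208934)/5 ≈ 456.46*I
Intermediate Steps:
D(b, H) = 19/5 - H (D(b, H) = 19*(1/5) - H = 19/5 - H)
L(p) = p
W(M, Z) = -4*Z
sqrt((D(9, -3) + W(L(3), 19))**2 - 213146) = sqrt(((19/5 - 1*(-3)) - 4*19)**2 - 213146) = sqrt(((19/5 + 3) - 76)**2 - 213146) = sqrt((34/5 - 76)**2 - 213146) = sqrt((-346/5)**2 - 213146) = sqrt(119716/25 - 213146) = sqrt(-5208934/25) = I*sqrt(5208934)/5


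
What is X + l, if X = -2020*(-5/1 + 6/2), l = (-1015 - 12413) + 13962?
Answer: 4574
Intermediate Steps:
l = 534 (l = -13428 + 13962 = 534)
X = 4040 (X = -2020*(-5*1 + 6*(1/2)) = -2020*(-5 + 3) = -2020*(-2) = 4040)
X + l = 4040 + 534 = 4574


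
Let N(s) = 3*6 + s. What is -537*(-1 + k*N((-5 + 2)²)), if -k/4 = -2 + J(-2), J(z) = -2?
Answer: -231447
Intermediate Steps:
N(s) = 18 + s
k = 16 (k = -4*(-2 - 2) = -4*(-4) = 16)
-537*(-1 + k*N((-5 + 2)²)) = -537*(-1 + 16*(18 + (-5 + 2)²)) = -537*(-1 + 16*(18 + (-3)²)) = -537*(-1 + 16*(18 + 9)) = -537*(-1 + 16*27) = -537*(-1 + 432) = -537*431 = -231447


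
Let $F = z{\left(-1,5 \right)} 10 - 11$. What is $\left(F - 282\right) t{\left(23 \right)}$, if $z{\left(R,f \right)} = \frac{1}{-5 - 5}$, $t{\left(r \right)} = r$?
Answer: $-6762$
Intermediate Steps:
$z{\left(R,f \right)} = - \frac{1}{10}$ ($z{\left(R,f \right)} = \frac{1}{-10} = - \frac{1}{10}$)
$F = -12$ ($F = \left(- \frac{1}{10}\right) 10 - 11 = -1 - 11 = -12$)
$\left(F - 282\right) t{\left(23 \right)} = \left(-12 - 282\right) 23 = \left(-294\right) 23 = -6762$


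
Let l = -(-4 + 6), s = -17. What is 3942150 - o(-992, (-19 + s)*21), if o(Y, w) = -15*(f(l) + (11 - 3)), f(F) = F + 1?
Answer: 3942255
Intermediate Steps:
l = -2 (l = -1*2 = -2)
f(F) = 1 + F
o(Y, w) = -105 (o(Y, w) = -15*((1 - 2) + (11 - 3)) = -15*(-1 + 8) = -15*7 = -105)
3942150 - o(-992, (-19 + s)*21) = 3942150 - 1*(-105) = 3942150 + 105 = 3942255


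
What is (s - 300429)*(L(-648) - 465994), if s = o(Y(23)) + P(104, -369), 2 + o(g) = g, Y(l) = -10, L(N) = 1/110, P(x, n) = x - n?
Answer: 7688080700576/55 ≈ 1.3978e+11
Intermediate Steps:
L(N) = 1/110
o(g) = -2 + g
s = 461 (s = (-2 - 10) + (104 - 1*(-369)) = -12 + (104 + 369) = -12 + 473 = 461)
(s - 300429)*(L(-648) - 465994) = (461 - 300429)*(1/110 - 465994) = -299968*(-51259339/110) = 7688080700576/55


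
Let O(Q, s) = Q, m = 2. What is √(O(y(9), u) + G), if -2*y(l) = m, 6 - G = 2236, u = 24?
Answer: I*√2231 ≈ 47.233*I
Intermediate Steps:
G = -2230 (G = 6 - 1*2236 = 6 - 2236 = -2230)
y(l) = -1 (y(l) = -½*2 = -1)
√(O(y(9), u) + G) = √(-1 - 2230) = √(-2231) = I*√2231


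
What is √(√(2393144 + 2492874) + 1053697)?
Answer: √(1053697 + √4886018) ≈ 1027.6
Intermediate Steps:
√(√(2393144 + 2492874) + 1053697) = √(√4886018 + 1053697) = √(1053697 + √4886018)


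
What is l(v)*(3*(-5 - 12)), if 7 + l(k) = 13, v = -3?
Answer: -306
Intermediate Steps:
l(k) = 6 (l(k) = -7 + 13 = 6)
l(v)*(3*(-5 - 12)) = 6*(3*(-5 - 12)) = 6*(3*(-17)) = 6*(-51) = -306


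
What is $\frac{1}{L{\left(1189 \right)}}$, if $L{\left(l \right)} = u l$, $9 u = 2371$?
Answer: $\frac{9}{2819119} \approx 3.1925 \cdot 10^{-6}$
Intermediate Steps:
$u = \frac{2371}{9}$ ($u = \frac{1}{9} \cdot 2371 = \frac{2371}{9} \approx 263.44$)
$L{\left(l \right)} = \frac{2371 l}{9}$
$\frac{1}{L{\left(1189 \right)}} = \frac{1}{\frac{2371}{9} \cdot 1189} = \frac{1}{\frac{2819119}{9}} = \frac{9}{2819119}$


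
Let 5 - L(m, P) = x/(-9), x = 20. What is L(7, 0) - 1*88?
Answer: -727/9 ≈ -80.778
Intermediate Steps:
L(m, P) = 65/9 (L(m, P) = 5 - 20/(-9) = 5 - 20*(-1)/9 = 5 - 1*(-20/9) = 5 + 20/9 = 65/9)
L(7, 0) - 1*88 = 65/9 - 1*88 = 65/9 - 88 = -727/9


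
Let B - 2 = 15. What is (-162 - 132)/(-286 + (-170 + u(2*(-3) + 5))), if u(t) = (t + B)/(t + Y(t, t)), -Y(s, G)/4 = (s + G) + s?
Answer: 1617/2500 ≈ 0.64680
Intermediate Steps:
B = 17 (B = 2 + 15 = 17)
Y(s, G) = -8*s - 4*G (Y(s, G) = -4*((s + G) + s) = -4*((G + s) + s) = -4*(G + 2*s) = -8*s - 4*G)
u(t) = -(17 + t)/(11*t) (u(t) = (t + 17)/(t + (-8*t - 4*t)) = (17 + t)/(t - 12*t) = (17 + t)/((-11*t)) = (17 + t)*(-1/(11*t)) = -(17 + t)/(11*t))
(-162 - 132)/(-286 + (-170 + u(2*(-3) + 5))) = (-162 - 132)/(-286 + (-170 + (-17 - (2*(-3) + 5))/(11*(2*(-3) + 5)))) = -294/(-286 + (-170 + (-17 - (-6 + 5))/(11*(-6 + 5)))) = -294/(-286 + (-170 + (1/11)*(-17 - 1*(-1))/(-1))) = -294/(-286 + (-170 + (1/11)*(-1)*(-17 + 1))) = -294/(-286 + (-170 + (1/11)*(-1)*(-16))) = -294/(-286 + (-170 + 16/11)) = -294/(-286 - 1854/11) = -294/(-5000/11) = -294*(-11/5000) = 1617/2500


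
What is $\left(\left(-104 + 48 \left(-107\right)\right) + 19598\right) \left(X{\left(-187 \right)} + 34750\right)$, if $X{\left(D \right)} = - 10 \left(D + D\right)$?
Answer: $552639420$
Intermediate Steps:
$X{\left(D \right)} = - 20 D$ ($X{\left(D \right)} = - 10 \cdot 2 D = - 20 D$)
$\left(\left(-104 + 48 \left(-107\right)\right) + 19598\right) \left(X{\left(-187 \right)} + 34750\right) = \left(\left(-104 + 48 \left(-107\right)\right) + 19598\right) \left(\left(-20\right) \left(-187\right) + 34750\right) = \left(\left(-104 - 5136\right) + 19598\right) \left(3740 + 34750\right) = \left(-5240 + 19598\right) 38490 = 14358 \cdot 38490 = 552639420$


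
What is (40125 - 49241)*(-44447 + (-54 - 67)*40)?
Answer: 449300292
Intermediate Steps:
(40125 - 49241)*(-44447 + (-54 - 67)*40) = -9116*(-44447 - 121*40) = -9116*(-44447 - 4840) = -9116*(-49287) = 449300292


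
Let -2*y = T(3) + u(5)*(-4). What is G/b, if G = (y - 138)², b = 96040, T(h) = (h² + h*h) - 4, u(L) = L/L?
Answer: 20449/96040 ≈ 0.21292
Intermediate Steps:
u(L) = 1
T(h) = -4 + 2*h² (T(h) = (h² + h²) - 4 = 2*h² - 4 = -4 + 2*h²)
y = -5 (y = -((-4 + 2*3²) + 1*(-4))/2 = -((-4 + 2*9) - 4)/2 = -((-4 + 18) - 4)/2 = -(14 - 4)/2 = -½*10 = -5)
G = 20449 (G = (-5 - 138)² = (-143)² = 20449)
G/b = 20449/96040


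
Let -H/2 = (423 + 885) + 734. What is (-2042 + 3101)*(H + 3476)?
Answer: -643872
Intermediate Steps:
H = -4084 (H = -2*((423 + 885) + 734) = -2*(1308 + 734) = -2*2042 = -4084)
(-2042 + 3101)*(H + 3476) = (-2042 + 3101)*(-4084 + 3476) = 1059*(-608) = -643872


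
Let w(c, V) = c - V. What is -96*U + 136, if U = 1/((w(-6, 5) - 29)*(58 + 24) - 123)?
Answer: 462904/3403 ≈ 136.03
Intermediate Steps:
U = -1/3403 (U = 1/(((-6 - 1*5) - 29)*(58 + 24) - 123) = 1/(((-6 - 5) - 29)*82 - 123) = 1/((-11 - 29)*82 - 123) = 1/(-40*82 - 123) = 1/(-3280 - 123) = 1/(-3403) = -1/3403 ≈ -0.00029386)
-96*U + 136 = -96*(-1/3403) + 136 = 96/3403 + 136 = 462904/3403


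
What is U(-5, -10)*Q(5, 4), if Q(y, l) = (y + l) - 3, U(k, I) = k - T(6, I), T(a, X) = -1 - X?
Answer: -84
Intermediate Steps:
U(k, I) = 1 + I + k (U(k, I) = k - (-1 - I) = k + (1 + I) = 1 + I + k)
Q(y, l) = -3 + l + y (Q(y, l) = (l + y) - 3 = -3 + l + y)
U(-5, -10)*Q(5, 4) = (1 - 10 - 5)*(-3 + 4 + 5) = -14*6 = -84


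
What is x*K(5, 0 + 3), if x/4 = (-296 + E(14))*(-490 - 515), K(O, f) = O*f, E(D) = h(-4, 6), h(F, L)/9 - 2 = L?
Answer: 13507200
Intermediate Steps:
h(F, L) = 18 + 9*L
E(D) = 72 (E(D) = 18 + 9*6 = 18 + 54 = 72)
x = 900480 (x = 4*((-296 + 72)*(-490 - 515)) = 4*(-224*(-1005)) = 4*225120 = 900480)
x*K(5, 0 + 3) = 900480*(5*(0 + 3)) = 900480*(5*3) = 900480*15 = 13507200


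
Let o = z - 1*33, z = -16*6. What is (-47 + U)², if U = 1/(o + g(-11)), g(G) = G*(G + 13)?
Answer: 50381604/22801 ≈ 2209.6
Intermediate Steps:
g(G) = G*(13 + G)
z = -96
o = -129 (o = -96 - 1*33 = -96 - 33 = -129)
U = -1/151 (U = 1/(-129 - 11*(13 - 11)) = 1/(-129 - 11*2) = 1/(-129 - 22) = 1/(-151) = -1/151 ≈ -0.0066225)
(-47 + U)² = (-47 - 1/151)² = (-7098/151)² = 50381604/22801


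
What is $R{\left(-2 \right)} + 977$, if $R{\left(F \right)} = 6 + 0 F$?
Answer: $983$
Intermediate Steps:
$R{\left(F \right)} = 6$ ($R{\left(F \right)} = 6 + 0 = 6$)
$R{\left(-2 \right)} + 977 = 6 + 977 = 983$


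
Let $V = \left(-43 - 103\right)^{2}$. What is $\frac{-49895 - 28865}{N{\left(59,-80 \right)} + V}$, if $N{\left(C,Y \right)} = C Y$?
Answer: $- \frac{19690}{4149} \approx -4.7457$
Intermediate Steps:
$V = 21316$ ($V = \left(-146\right)^{2} = 21316$)
$\frac{-49895 - 28865}{N{\left(59,-80 \right)} + V} = \frac{-49895 - 28865}{59 \left(-80\right) + 21316} = - \frac{78760}{-4720 + 21316} = - \frac{78760}{16596} = \left(-78760\right) \frac{1}{16596} = - \frac{19690}{4149}$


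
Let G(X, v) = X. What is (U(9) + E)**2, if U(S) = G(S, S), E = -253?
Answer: 59536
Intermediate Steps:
U(S) = S
(U(9) + E)**2 = (9 - 253)**2 = (-244)**2 = 59536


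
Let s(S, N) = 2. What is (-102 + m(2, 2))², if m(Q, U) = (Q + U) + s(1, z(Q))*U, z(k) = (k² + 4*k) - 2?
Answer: 8836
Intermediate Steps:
z(k) = -2 + k² + 4*k
m(Q, U) = Q + 3*U (m(Q, U) = (Q + U) + 2*U = Q + 3*U)
(-102 + m(2, 2))² = (-102 + (2 + 3*2))² = (-102 + (2 + 6))² = (-102 + 8)² = (-94)² = 8836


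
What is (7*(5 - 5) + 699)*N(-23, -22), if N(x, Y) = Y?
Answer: -15378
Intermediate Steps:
(7*(5 - 5) + 699)*N(-23, -22) = (7*(5 - 5) + 699)*(-22) = (7*0 + 699)*(-22) = (0 + 699)*(-22) = 699*(-22) = -15378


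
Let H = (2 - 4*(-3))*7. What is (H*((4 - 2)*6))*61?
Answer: 71736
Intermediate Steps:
H = 98 (H = (2 + 12)*7 = 14*7 = 98)
(H*((4 - 2)*6))*61 = (98*((4 - 2)*6))*61 = (98*(2*6))*61 = (98*12)*61 = 1176*61 = 71736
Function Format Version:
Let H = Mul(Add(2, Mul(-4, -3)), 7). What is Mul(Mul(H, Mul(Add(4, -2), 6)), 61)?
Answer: 71736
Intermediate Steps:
H = 98 (H = Mul(Add(2, 12), 7) = Mul(14, 7) = 98)
Mul(Mul(H, Mul(Add(4, -2), 6)), 61) = Mul(Mul(98, Mul(Add(4, -2), 6)), 61) = Mul(Mul(98, Mul(2, 6)), 61) = Mul(Mul(98, 12), 61) = Mul(1176, 61) = 71736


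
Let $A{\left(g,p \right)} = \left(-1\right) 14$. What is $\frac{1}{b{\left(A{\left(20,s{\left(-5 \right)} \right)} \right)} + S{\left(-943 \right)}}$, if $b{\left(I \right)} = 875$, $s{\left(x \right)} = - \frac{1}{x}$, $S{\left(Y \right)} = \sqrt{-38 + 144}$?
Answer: $\frac{875}{765519} - \frac{\sqrt{106}}{765519} \approx 0.0011296$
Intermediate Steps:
$S{\left(Y \right)} = \sqrt{106}$
$A{\left(g,p \right)} = -14$
$\frac{1}{b{\left(A{\left(20,s{\left(-5 \right)} \right)} \right)} + S{\left(-943 \right)}} = \frac{1}{875 + \sqrt{106}}$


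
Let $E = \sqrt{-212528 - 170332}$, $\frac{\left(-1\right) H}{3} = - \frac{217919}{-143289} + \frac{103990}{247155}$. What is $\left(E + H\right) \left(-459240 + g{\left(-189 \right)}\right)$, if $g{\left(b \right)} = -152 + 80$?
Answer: $\frac{701832752989648}{262330317} - 2755872 i \sqrt{10635} \approx 2.6754 \cdot 10^{6} - 2.842 \cdot 10^{8} i$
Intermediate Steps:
$g{\left(b \right)} = -72$
$H = - \frac{4584026237}{786990951}$ ($H = - 3 \left(- \frac{217919}{-143289} + \frac{103990}{247155}\right) = - 3 \left(\left(-217919\right) \left(- \frac{1}{143289}\right) + 103990 \cdot \frac{1}{247155}\right) = - 3 \left(\frac{217919}{143289} + \frac{20798}{49431}\right) = \left(-3\right) \frac{4584026237}{2360972853} = - \frac{4584026237}{786990951} \approx -5.8248$)
$E = 6 i \sqrt{10635}$ ($E = \sqrt{-382860} = 6 i \sqrt{10635} \approx 618.76 i$)
$\left(E + H\right) \left(-459240 + g{\left(-189 \right)}\right) = \left(6 i \sqrt{10635} - \frac{4584026237}{786990951}\right) \left(-459240 - 72\right) = \left(- \frac{4584026237}{786990951} + 6 i \sqrt{10635}\right) \left(-459312\right) = \frac{701832752989648}{262330317} - 2755872 i \sqrt{10635}$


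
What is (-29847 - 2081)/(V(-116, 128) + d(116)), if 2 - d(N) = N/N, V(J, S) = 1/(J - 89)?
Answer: -1636310/51 ≈ -32085.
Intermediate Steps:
V(J, S) = 1/(-89 + J)
d(N) = 1 (d(N) = 2 - N/N = 2 - 1*1 = 2 - 1 = 1)
(-29847 - 2081)/(V(-116, 128) + d(116)) = (-29847 - 2081)/(1/(-89 - 116) + 1) = -31928/(1/(-205) + 1) = -31928/(-1/205 + 1) = -31928/204/205 = -31928*205/204 = -1636310/51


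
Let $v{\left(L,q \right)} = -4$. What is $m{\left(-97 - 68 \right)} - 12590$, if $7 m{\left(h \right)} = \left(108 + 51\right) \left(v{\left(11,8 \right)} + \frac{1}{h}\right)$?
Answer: $- \frac{4882183}{385} \approx -12681.0$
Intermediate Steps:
$m{\left(h \right)} = - \frac{636}{7} + \frac{159}{7 h}$ ($m{\left(h \right)} = \frac{\left(108 + 51\right) \left(-4 + \frac{1}{h}\right)}{7} = \frac{159 \left(-4 + \frac{1}{h}\right)}{7} = \frac{-636 + \frac{159}{h}}{7} = - \frac{636}{7} + \frac{159}{7 h}$)
$m{\left(-97 - 68 \right)} - 12590 = \frac{159 \left(1 - 4 \left(-97 - 68\right)\right)}{7 \left(-97 - 68\right)} - 12590 = \frac{159 \left(1 - -660\right)}{7 \left(-165\right)} - 12590 = \frac{159}{7} \left(- \frac{1}{165}\right) \left(1 + 660\right) - 12590 = \frac{159}{7} \left(- \frac{1}{165}\right) 661 - 12590 = - \frac{35033}{385} - 12590 = - \frac{4882183}{385}$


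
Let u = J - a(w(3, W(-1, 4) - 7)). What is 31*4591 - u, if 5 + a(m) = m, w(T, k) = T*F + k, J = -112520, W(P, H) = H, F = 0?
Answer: 254833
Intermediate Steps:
w(T, k) = k (w(T, k) = T*0 + k = 0 + k = k)
a(m) = -5 + m
u = -112512 (u = -112520 - (-5 + (4 - 7)) = -112520 - (-5 - 3) = -112520 - 1*(-8) = -112520 + 8 = -112512)
31*4591 - u = 31*4591 - 1*(-112512) = 142321 + 112512 = 254833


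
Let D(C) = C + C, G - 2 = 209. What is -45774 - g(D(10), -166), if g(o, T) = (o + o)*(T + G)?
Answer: -47574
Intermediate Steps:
G = 211 (G = 2 + 209 = 211)
D(C) = 2*C
g(o, T) = 2*o*(211 + T) (g(o, T) = (o + o)*(T + 211) = (2*o)*(211 + T) = 2*o*(211 + T))
-45774 - g(D(10), -166) = -45774 - 2*2*10*(211 - 166) = -45774 - 2*20*45 = -45774 - 1*1800 = -45774 - 1800 = -47574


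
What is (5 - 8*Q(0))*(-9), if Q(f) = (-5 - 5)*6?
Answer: -4365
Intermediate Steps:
Q(f) = -60 (Q(f) = -10*6 = -60)
(5 - 8*Q(0))*(-9) = (5 - 8*(-60))*(-9) = (5 + 480)*(-9) = 485*(-9) = -4365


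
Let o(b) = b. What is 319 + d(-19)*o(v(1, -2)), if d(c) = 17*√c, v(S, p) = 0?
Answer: 319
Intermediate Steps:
319 + d(-19)*o(v(1, -2)) = 319 + (17*√(-19))*0 = 319 + (17*(I*√19))*0 = 319 + (17*I*√19)*0 = 319 + 0 = 319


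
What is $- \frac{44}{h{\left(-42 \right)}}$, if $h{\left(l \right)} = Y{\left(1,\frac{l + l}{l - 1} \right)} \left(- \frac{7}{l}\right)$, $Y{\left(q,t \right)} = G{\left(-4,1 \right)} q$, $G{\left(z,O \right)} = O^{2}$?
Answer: $-264$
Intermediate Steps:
$Y{\left(q,t \right)} = q$ ($Y{\left(q,t \right)} = 1^{2} q = 1 q = q$)
$h{\left(l \right)} = - \frac{7}{l}$ ($h{\left(l \right)} = 1 \left(- \frac{7}{l}\right) = - \frac{7}{l}$)
$- \frac{44}{h{\left(-42 \right)}} = - \frac{44}{\left(-7\right) \frac{1}{-42}} = - \frac{44}{\left(-7\right) \left(- \frac{1}{42}\right)} = - 44 \frac{1}{\frac{1}{6}} = \left(-44\right) 6 = -264$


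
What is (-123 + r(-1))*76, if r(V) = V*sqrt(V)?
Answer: -9348 - 76*I ≈ -9348.0 - 76.0*I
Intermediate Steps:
r(V) = V**(3/2)
(-123 + r(-1))*76 = (-123 + (-1)**(3/2))*76 = (-123 - I)*76 = -9348 - 76*I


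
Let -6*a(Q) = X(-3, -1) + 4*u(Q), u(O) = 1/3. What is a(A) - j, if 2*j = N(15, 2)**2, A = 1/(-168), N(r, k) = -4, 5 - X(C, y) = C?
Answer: -86/9 ≈ -9.5556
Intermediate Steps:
X(C, y) = 5 - C
u(O) = 1/3
A = -1/168 ≈ -0.0059524
a(Q) = -14/9 (a(Q) = -((5 - 1*(-3)) + 4*(1/3))/6 = -((5 + 3) + 4/3)/6 = -(8 + 4/3)/6 = -1/6*28/3 = -14/9)
j = 8 (j = (1/2)*(-4)**2 = (1/2)*16 = 8)
a(A) - j = -14/9 - 1*8 = -14/9 - 8 = -86/9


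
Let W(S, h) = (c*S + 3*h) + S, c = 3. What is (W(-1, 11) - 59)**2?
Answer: 900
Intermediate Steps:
W(S, h) = 3*h + 4*S (W(S, h) = (3*S + 3*h) + S = 3*h + 4*S)
(W(-1, 11) - 59)**2 = ((3*11 + 4*(-1)) - 59)**2 = ((33 - 4) - 59)**2 = (29 - 59)**2 = (-30)**2 = 900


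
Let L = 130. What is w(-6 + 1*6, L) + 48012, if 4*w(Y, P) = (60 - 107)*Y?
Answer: 48012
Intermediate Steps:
w(Y, P) = -47*Y/4 (w(Y, P) = ((60 - 107)*Y)/4 = (-47*Y)/4 = -47*Y/4)
w(-6 + 1*6, L) + 48012 = -47*(-6 + 1*6)/4 + 48012 = -47*(-6 + 6)/4 + 48012 = -47/4*0 + 48012 = 0 + 48012 = 48012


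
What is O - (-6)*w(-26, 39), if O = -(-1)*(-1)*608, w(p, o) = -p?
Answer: -452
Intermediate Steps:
O = -608 (O = -1*1*608 = -1*608 = -608)
O - (-6)*w(-26, 39) = -608 - (-6)*(-1*(-26)) = -608 - (-6)*26 = -608 - 1*(-156) = -608 + 156 = -452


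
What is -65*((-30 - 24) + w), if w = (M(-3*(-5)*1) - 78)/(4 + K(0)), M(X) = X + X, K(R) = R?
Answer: 4290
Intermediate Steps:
M(X) = 2*X
w = -12 (w = (2*(-3*(-5)*1) - 78)/(4 + 0) = (2*(15*1) - 78)/4 = (2*15 - 78)*(¼) = (30 - 78)*(¼) = -48*¼ = -12)
-65*((-30 - 24) + w) = -65*((-30 - 24) - 12) = -65*(-54 - 12) = -65*(-66) = 4290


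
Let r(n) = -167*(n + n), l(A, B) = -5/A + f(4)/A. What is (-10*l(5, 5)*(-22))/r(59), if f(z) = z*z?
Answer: -242/9853 ≈ -0.024561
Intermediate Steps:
f(z) = z²
l(A, B) = 11/A (l(A, B) = -5/A + 4²/A = -5/A + 16/A = 11/A)
r(n) = -334*n
(-10*l(5, 5)*(-22))/r(59) = (-110/5*(-22))/((-334*59)) = (-110/5*(-22))/(-19706) = (-10*11/5*(-22))*(-1/19706) = -22*(-22)*(-1/19706) = 484*(-1/19706) = -242/9853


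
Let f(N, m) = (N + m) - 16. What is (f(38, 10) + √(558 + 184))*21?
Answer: 672 + 21*√742 ≈ 1244.0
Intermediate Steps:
f(N, m) = -16 + N + m
(f(38, 10) + √(558 + 184))*21 = ((-16 + 38 + 10) + √(558 + 184))*21 = (32 + √742)*21 = 672 + 21*√742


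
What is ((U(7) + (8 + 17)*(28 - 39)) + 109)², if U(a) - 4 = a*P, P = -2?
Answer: 30976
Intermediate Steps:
U(a) = 4 - 2*a (U(a) = 4 + a*(-2) = 4 - 2*a)
((U(7) + (8 + 17)*(28 - 39)) + 109)² = (((4 - 2*7) + (8 + 17)*(28 - 39)) + 109)² = (((4 - 14) + 25*(-11)) + 109)² = ((-10 - 275) + 109)² = (-285 + 109)² = (-176)² = 30976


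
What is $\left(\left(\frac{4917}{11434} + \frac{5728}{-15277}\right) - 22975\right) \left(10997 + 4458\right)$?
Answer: $- \frac{62023997661919315}{174677218} \approx -3.5508 \cdot 10^{8}$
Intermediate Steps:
$\left(\left(\frac{4917}{11434} + \frac{5728}{-15277}\right) - 22975\right) \left(10997 + 4458\right) = \left(\left(4917 \cdot \frac{1}{11434} + 5728 \left(- \frac{1}{15277}\right)\right) - 22975\right) 15455 = \left(\left(\frac{4917}{11434} - \frac{5728}{15277}\right) - 22975\right) 15455 = \left(\frac{9623057}{174677218} - 22975\right) 15455 = \left(- \frac{4013199460493}{174677218}\right) 15455 = - \frac{62023997661919315}{174677218}$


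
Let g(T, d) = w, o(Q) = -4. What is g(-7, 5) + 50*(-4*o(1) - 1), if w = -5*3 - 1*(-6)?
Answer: 741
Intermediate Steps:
w = -9 (w = -15 + 6 = -9)
g(T, d) = -9
g(-7, 5) + 50*(-4*o(1) - 1) = -9 + 50*(-4*(-4) - 1) = -9 + 50*(16 - 1) = -9 + 50*15 = -9 + 750 = 741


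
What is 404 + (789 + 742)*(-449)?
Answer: -687015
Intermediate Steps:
404 + (789 + 742)*(-449) = 404 + 1531*(-449) = 404 - 687419 = -687015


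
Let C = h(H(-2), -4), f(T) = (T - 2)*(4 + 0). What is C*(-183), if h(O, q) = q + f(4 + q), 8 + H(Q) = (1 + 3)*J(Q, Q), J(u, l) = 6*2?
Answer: 2196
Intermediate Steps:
J(u, l) = 12
f(T) = -8 + 4*T (f(T) = (-2 + T)*4 = -8 + 4*T)
H(Q) = 40 (H(Q) = -8 + (1 + 3)*12 = -8 + 4*12 = -8 + 48 = 40)
h(O, q) = 8 + 5*q (h(O, q) = q + (-8 + 4*(4 + q)) = q + (-8 + (16 + 4*q)) = q + (8 + 4*q) = 8 + 5*q)
C = -12 (C = 8 + 5*(-4) = 8 - 20 = -12)
C*(-183) = -12*(-183) = 2196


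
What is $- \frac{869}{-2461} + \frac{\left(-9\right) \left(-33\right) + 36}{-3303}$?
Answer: $\frac{227866}{903187} \approx 0.25229$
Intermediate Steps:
$- \frac{869}{-2461} + \frac{\left(-9\right) \left(-33\right) + 36}{-3303} = \left(-869\right) \left(- \frac{1}{2461}\right) + \left(297 + 36\right) \left(- \frac{1}{3303}\right) = \frac{869}{2461} + 333 \left(- \frac{1}{3303}\right) = \frac{869}{2461} - \frac{37}{367} = \frac{227866}{903187}$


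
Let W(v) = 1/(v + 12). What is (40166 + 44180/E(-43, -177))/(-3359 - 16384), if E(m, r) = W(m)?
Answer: 443138/6581 ≈ 67.336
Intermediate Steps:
W(v) = 1/(12 + v)
E(m, r) = 1/(12 + m)
(40166 + 44180/E(-43, -177))/(-3359 - 16384) = (40166 + 44180/(1/(12 - 43)))/(-3359 - 16384) = (40166 + 44180/(1/(-31)))/(-19743) = (40166 + 44180/(-1/31))*(-1/19743) = (40166 + 44180*(-31))*(-1/19743) = (40166 - 1369580)*(-1/19743) = -1329414*(-1/19743) = 443138/6581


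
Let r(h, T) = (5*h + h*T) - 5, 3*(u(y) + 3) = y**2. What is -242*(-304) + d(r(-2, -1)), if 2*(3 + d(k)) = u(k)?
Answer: 220775/3 ≈ 73592.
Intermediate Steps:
u(y) = -3 + y**2/3
r(h, T) = -5 + 5*h + T*h (r(h, T) = (5*h + T*h) - 5 = -5 + 5*h + T*h)
d(k) = -9/2 + k**2/6 (d(k) = -3 + (-3 + k**2/3)/2 = -3 + (-3/2 + k**2/6) = -9/2 + k**2/6)
-242*(-304) + d(r(-2, -1)) = -242*(-304) + (-9/2 + (-5 + 5*(-2) - 1*(-2))**2/6) = 73568 + (-9/2 + (-5 - 10 + 2)**2/6) = 73568 + (-9/2 + (1/6)*(-13)**2) = 73568 + (-9/2 + (1/6)*169) = 73568 + (-9/2 + 169/6) = 73568 + 71/3 = 220775/3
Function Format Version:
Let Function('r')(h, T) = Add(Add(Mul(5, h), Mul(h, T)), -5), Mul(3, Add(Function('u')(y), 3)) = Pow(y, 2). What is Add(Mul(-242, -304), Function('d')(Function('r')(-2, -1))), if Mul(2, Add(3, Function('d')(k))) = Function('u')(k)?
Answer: Rational(220775, 3) ≈ 73592.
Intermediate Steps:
Function('u')(y) = Add(-3, Mul(Rational(1, 3), Pow(y, 2)))
Function('r')(h, T) = Add(-5, Mul(5, h), Mul(T, h)) (Function('r')(h, T) = Add(Add(Mul(5, h), Mul(T, h)), -5) = Add(-5, Mul(5, h), Mul(T, h)))
Function('d')(k) = Add(Rational(-9, 2), Mul(Rational(1, 6), Pow(k, 2))) (Function('d')(k) = Add(-3, Mul(Rational(1, 2), Add(-3, Mul(Rational(1, 3), Pow(k, 2))))) = Add(-3, Add(Rational(-3, 2), Mul(Rational(1, 6), Pow(k, 2)))) = Add(Rational(-9, 2), Mul(Rational(1, 6), Pow(k, 2))))
Add(Mul(-242, -304), Function('d')(Function('r')(-2, -1))) = Add(Mul(-242, -304), Add(Rational(-9, 2), Mul(Rational(1, 6), Pow(Add(-5, Mul(5, -2), Mul(-1, -2)), 2)))) = Add(73568, Add(Rational(-9, 2), Mul(Rational(1, 6), Pow(Add(-5, -10, 2), 2)))) = Add(73568, Add(Rational(-9, 2), Mul(Rational(1, 6), Pow(-13, 2)))) = Add(73568, Add(Rational(-9, 2), Mul(Rational(1, 6), 169))) = Add(73568, Add(Rational(-9, 2), Rational(169, 6))) = Add(73568, Rational(71, 3)) = Rational(220775, 3)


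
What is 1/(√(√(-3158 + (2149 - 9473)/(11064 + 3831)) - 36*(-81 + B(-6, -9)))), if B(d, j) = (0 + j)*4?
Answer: √4965/√(20912580 + I*√77860689770) ≈ 0.015407 - 0.00010278*I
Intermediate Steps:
B(d, j) = 4*j (B(d, j) = j*4 = 4*j)
1/(√(√(-3158 + (2149 - 9473)/(11064 + 3831)) - 36*(-81 + B(-6, -9)))) = 1/(√(√(-3158 + (2149 - 9473)/(11064 + 3831)) - 36*(-81 + 4*(-9)))) = 1/(√(√(-3158 - 7324/14895) - 36*(-81 - 36))) = 1/(√(√(-3158 - 7324*1/14895) - 36*(-117))) = 1/(√(√(-3158 - 7324/14895) + 4212)) = 1/(√(√(-47045734/14895) + 4212)) = 1/(√(I*√77860689770/4965 + 4212)) = 1/(√(4212 + I*√77860689770/4965)) = (4212 + I*√77860689770/4965)^(-½)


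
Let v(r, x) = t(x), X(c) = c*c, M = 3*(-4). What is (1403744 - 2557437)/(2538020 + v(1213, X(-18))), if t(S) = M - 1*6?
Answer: -1153693/2538002 ≈ -0.45457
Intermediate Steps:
M = -12
t(S) = -18 (t(S) = -12 - 1*6 = -12 - 6 = -18)
X(c) = c**2
v(r, x) = -18
(1403744 - 2557437)/(2538020 + v(1213, X(-18))) = (1403744 - 2557437)/(2538020 - 18) = -1153693/2538002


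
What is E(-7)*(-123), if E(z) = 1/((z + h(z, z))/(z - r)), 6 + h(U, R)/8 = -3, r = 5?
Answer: -1476/79 ≈ -18.684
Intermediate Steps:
h(U, R) = -72 (h(U, R) = -48 + 8*(-3) = -48 - 24 = -72)
E(z) = (-5 + z)/(-72 + z) (E(z) = 1/((z - 72)/(z - 1*5)) = 1/((-72 + z)/(z - 5)) = 1/((-72 + z)/(-5 + z)) = (-5 + z)/(-72 + z))
E(-7)*(-123) = ((-5 - 7)/(-72 - 7))*(-123) = (-12/(-79))*(-123) = -1/79*(-12)*(-123) = (12/79)*(-123) = -1476/79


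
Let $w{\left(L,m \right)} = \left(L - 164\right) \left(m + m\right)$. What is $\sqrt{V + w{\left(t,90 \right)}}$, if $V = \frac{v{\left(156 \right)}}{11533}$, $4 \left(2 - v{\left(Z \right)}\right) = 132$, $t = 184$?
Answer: $\frac{\sqrt{478835962877}}{11533} \approx 60.0$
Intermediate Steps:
$v{\left(Z \right)} = -31$ ($v{\left(Z \right)} = 2 - 33 = -31$)
$w{\left(L,m \right)} = 2 m \left(-164 + L\right)$ ($w{\left(L,m \right)} = \left(-164 + L\right) 2 m = 2 m \left(-164 + L\right)$)
$V = - \frac{31}{11533} \approx -0.0026879$
$\sqrt{V + w{\left(t,90 \right)}} = \sqrt{- \frac{31}{11533} + 2 \cdot 90 \left(-164 + 184\right)} = \sqrt{- \frac{31}{11533} + 2 \cdot 90 \cdot 20} = \sqrt{- \frac{31}{11533} + 3600} = \sqrt{\frac{41518769}{11533}} = \frac{\sqrt{478835962877}}{11533}$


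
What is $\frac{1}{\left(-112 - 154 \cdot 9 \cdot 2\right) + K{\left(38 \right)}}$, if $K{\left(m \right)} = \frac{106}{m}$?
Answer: $- \frac{19}{54743} \approx -0.00034708$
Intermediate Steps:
$\frac{1}{\left(-112 - 154 \cdot 9 \cdot 2\right) + K{\left(38 \right)}} = \frac{1}{\left(-112 - 154 \cdot 9 \cdot 2\right) + \frac{106}{38}} = \frac{1}{\left(-112 - 2772\right) + 106 \cdot \frac{1}{38}} = \frac{1}{\left(-112 - 2772\right) + \frac{53}{19}} = \frac{1}{-2884 + \frac{53}{19}} = \frac{1}{- \frac{54743}{19}} = - \frac{19}{54743}$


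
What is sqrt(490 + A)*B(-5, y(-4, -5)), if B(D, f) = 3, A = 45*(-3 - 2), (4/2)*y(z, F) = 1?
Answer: 3*sqrt(265) ≈ 48.836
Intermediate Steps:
y(z, F) = 1/2 (y(z, F) = (1/2)*1 = 1/2)
A = -225 (A = 45*(-5) = -225)
sqrt(490 + A)*B(-5, y(-4, -5)) = sqrt(490 - 225)*3 = sqrt(265)*3 = 3*sqrt(265)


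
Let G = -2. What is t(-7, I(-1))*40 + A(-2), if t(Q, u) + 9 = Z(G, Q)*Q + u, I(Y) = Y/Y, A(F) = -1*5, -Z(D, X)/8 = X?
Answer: -16005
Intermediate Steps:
Z(D, X) = -8*X
A(F) = -5
I(Y) = 1
t(Q, u) = -9 + u - 8*Q² (t(Q, u) = -9 + ((-8*Q)*Q + u) = -9 + (-8*Q² + u) = -9 + (u - 8*Q²) = -9 + u - 8*Q²)
t(-7, I(-1))*40 + A(-2) = (-9 + 1 - 8*(-7)²)*40 - 5 = (-9 + 1 - 8*49)*40 - 5 = (-9 + 1 - 392)*40 - 5 = -400*40 - 5 = -16000 - 5 = -16005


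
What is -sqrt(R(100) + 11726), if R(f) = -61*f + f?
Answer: -sqrt(5726) ≈ -75.670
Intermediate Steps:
R(f) = -60*f
-sqrt(R(100) + 11726) = -sqrt(-60*100 + 11726) = -sqrt(-6000 + 11726) = -sqrt(5726)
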